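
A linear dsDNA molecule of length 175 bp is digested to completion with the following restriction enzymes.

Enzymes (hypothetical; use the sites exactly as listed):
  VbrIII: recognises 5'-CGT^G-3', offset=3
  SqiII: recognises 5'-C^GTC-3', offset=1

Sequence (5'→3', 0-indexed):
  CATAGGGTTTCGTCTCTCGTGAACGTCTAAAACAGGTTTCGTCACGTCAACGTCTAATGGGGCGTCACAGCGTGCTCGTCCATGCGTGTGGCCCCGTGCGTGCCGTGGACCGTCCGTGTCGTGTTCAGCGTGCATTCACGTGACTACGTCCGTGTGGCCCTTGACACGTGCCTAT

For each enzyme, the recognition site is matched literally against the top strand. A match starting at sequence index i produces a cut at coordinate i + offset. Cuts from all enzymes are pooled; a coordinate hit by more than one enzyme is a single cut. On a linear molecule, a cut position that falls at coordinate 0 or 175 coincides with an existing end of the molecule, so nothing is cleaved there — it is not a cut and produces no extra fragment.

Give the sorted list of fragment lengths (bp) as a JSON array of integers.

Per-enzyme occurrences:
  VbrIII CGTG/3: at [17, 70, 84, 94, 98, 103, 114, 119, 128, 138, 150, 166] ⇒ [20, 73, 87, 97, 101, 106, 117, 122, 131, 141, 153, 169]
  SqiII CGTC/1: at [10, 23, 39, 44, 50, 62, 76, 110, 146] ⇒ [11, 24, 40, 45, 51, 63, 77, 111, 147]

All cut coordinates (distinct, sorted): [11, 20, 24, 40, 45, 51, 63, 73, 77, 87, 97, 101, 106, 111, 117, 122, 131, 141, 147, 153, 169]

Fragments:
  [0,11): 11 bp
  [11,20): 9 bp
  [20,24): 4 bp
  [24,40): 16 bp
  [40,45): 5 bp
  [45,51): 6 bp
  [51,63): 12 bp
  [63,73): 10 bp
  [73,77): 4 bp
  [77,87): 10 bp
  [87,97): 10 bp
  [97,101): 4 bp
  [101,106): 5 bp
  [106,111): 5 bp
  [111,117): 6 bp
  [117,122): 5 bp
  [122,131): 9 bp
  [131,141): 10 bp
  [141,147): 6 bp
  [147,153): 6 bp
  [153,169): 16 bp
  [169,175): 6 bp

[4,4,4,5,5,5,5,6,6,6,6,6,9,9,10,10,10,10,11,12,16,16]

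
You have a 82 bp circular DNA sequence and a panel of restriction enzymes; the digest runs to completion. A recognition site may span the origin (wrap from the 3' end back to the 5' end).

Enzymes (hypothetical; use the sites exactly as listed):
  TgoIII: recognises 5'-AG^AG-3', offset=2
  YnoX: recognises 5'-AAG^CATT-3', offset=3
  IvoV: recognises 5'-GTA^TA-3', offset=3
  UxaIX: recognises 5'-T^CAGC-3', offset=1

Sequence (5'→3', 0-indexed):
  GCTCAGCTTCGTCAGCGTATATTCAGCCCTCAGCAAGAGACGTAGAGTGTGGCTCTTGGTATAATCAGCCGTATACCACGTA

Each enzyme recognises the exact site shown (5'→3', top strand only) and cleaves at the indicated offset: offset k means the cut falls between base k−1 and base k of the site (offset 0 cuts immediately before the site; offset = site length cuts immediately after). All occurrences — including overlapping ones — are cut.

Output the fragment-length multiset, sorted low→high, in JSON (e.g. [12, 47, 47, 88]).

Site scan:
  TgoIII AGAG/2: at [35, 43] ⇒ [37, 45]
  YnoX (AAGCATT, off=3): no sites
  IvoV GTATA/3: at [16, 58, 70] ⇒ [19, 61, 73]
  UxaIX TCAGC/1: at [2, 11, 22, 29, 64] ⇒ [3, 12, 23, 30, 65]

All cut coordinates (distinct, sorted): [3, 12, 19, 23, 30, 37, 45, 61, 65, 73]

Fragments:
  3→12: 9 bp
  12→19: 7 bp
  19→23: 4 bp
  23→30: 7 bp
  30→37: 7 bp
  37→45: 8 bp
  45→61: 16 bp
  61→65: 4 bp
  65→73: 8 bp
  73→3 (wrap): 82-73+3 = 12 bp

[4,4,7,7,7,8,8,9,12,16]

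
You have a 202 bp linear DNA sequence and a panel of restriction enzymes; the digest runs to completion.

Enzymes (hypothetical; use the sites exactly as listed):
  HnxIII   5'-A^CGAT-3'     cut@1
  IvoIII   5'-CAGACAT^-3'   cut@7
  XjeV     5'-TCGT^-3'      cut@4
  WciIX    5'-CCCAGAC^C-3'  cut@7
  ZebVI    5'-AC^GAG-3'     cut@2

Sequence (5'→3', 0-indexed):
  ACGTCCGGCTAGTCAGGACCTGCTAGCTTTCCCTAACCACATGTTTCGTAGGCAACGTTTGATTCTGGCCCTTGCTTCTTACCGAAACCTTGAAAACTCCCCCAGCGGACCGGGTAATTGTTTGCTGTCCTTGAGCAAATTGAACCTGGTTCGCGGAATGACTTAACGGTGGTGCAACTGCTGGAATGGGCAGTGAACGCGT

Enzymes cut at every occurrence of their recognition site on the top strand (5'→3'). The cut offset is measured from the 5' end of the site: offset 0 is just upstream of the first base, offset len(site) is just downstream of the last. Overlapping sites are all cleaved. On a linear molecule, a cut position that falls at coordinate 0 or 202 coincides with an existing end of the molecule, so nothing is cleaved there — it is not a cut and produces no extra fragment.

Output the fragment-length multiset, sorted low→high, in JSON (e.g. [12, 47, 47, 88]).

[49,153]

Per-enzyme occurrences:
  HnxIII (ACGAT, off=1): no sites
  IvoIII (CAGACAT, off=7): no sites
  XjeV (TCGT, off=4): starts [45] → cuts [49]
  WciIX (CCCAGACC, off=7): no sites
  ZebVI (ACGAG, off=2): no sites

All cut coordinates (distinct, sorted): [49]

Fragment lengths:
  [0,49): 49 bp
  [49,202): 153 bp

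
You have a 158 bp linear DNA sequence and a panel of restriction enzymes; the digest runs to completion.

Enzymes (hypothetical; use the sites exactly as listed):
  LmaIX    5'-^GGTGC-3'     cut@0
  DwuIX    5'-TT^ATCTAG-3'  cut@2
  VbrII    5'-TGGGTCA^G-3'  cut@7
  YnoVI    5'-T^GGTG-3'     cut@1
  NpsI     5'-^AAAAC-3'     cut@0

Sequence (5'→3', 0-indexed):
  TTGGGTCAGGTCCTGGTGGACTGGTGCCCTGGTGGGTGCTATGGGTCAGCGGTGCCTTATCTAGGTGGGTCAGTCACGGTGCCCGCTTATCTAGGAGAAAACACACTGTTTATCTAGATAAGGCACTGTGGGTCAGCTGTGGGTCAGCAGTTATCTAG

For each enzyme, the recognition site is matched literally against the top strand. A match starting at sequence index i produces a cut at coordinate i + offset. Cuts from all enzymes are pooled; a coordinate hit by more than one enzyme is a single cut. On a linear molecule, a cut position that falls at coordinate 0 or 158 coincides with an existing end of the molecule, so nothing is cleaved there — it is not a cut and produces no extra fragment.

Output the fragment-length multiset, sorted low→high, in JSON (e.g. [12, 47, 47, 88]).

[2,4,5,6,6,6,8,8,8,8,9,11,11,14,14,14,24]

Per-enzyme occurrences:
  LmaIX GGTGC/0: at [22, 34, 50, 77] ⇒ [22, 34, 50, 77]
  DwuIX TTATCTAG/2: at [56, 86, 109, 150] ⇒ [58, 88, 111, 152]
  VbrII TGGGTCAG/7: at [1, 41, 65, 128, 139] ⇒ [8, 48, 72, 135, 146]
  YnoVI TGGTG/1: at [13, 21, 29] ⇒ [14, 22, 30]
  NpsI AAAAC/0: at [97] ⇒ [97]

All cut coordinates (distinct, sorted): [8, 14, 22, 30, 34, 48, 50, 58, 72, 77, 88, 97, 111, 135, 146, 152]

Fragments:
  [0,8): 8 bp
  [8,14): 6 bp
  [14,22): 8 bp
  [22,30): 8 bp
  [30,34): 4 bp
  [34,48): 14 bp
  [48,50): 2 bp
  [50,58): 8 bp
  [58,72): 14 bp
  [72,77): 5 bp
  [77,88): 11 bp
  [88,97): 9 bp
  [97,111): 14 bp
  [111,135): 24 bp
  [135,146): 11 bp
  [146,152): 6 bp
  [152,158): 6 bp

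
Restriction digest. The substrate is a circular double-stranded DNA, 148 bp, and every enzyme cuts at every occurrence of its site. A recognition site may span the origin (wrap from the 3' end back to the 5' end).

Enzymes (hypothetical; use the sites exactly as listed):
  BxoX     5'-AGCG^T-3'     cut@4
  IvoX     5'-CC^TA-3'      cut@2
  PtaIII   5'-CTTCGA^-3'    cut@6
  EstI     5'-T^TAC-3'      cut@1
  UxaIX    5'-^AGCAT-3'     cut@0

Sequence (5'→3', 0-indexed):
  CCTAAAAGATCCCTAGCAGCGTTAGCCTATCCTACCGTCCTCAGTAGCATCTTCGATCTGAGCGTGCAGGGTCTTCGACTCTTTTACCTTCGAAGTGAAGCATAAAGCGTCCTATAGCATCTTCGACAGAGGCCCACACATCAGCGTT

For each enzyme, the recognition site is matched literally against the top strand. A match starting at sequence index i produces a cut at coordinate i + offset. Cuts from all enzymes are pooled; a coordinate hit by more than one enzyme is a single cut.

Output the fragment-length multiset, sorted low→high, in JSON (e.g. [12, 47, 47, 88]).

Site scan:
  BxoX (AGCGT, off=4): starts [17, 60, 105, 142] → cuts [21, 64, 109, 146]
  IvoX (CCTA, off=2): starts [0, 11, 25, 30, 110] → cuts [2, 13, 27, 32, 112]
  PtaIII (CTTCGA, off=6): starts [50, 72, 87, 120] → cuts [56, 78, 93, 126]
  EstI (TTAC, off=1): starts [83] → cuts [84]
  UxaIX (AGCAT, off=0): starts [45, 98, 115] → cuts [45, 98, 115]

All cut coordinates (distinct, sorted): [2, 13, 21, 27, 32, 45, 56, 64, 78, 84, 93, 98, 109, 112, 115, 126, 146]

Fragments:
  2→13: 11 bp
  13→21: 8 bp
  21→27: 6 bp
  27→32: 5 bp
  32→45: 13 bp
  45→56: 11 bp
  56→64: 8 bp
  64→78: 14 bp
  78→84: 6 bp
  84→93: 9 bp
  93→98: 5 bp
  98→109: 11 bp
  109→112: 3 bp
  112→115: 3 bp
  115→126: 11 bp
  126→146: 20 bp
  146→2 (wrap): 148-146+2 = 4 bp

[3,3,4,5,5,6,6,8,8,9,11,11,11,11,13,14,20]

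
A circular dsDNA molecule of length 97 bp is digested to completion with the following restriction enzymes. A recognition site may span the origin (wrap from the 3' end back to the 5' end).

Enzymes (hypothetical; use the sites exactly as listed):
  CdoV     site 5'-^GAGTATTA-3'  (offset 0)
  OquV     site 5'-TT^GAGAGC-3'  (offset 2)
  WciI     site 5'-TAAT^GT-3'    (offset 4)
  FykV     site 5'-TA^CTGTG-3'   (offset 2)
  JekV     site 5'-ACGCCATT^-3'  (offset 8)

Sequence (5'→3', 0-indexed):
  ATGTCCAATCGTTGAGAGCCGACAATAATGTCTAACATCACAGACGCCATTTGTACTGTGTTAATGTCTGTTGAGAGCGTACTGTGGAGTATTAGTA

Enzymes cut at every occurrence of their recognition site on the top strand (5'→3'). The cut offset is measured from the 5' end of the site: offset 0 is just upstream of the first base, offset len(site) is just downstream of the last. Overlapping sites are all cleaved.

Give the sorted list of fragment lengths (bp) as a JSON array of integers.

[4,5,7,9,10,11,13,16,22]

Scan for sites:
  CdoV (GAGTATTA, off=0): starts [86] → cuts [86]
  OquV (TTGAGAGC, off=2): starts [11, 70] → cuts [13, 72]
  WciI (TAATGT, off=4): starts [25, 61, 95] → cuts [2, 29, 65]
  FykV (TACTGTG, off=2): starts [53, 79] → cuts [55, 81]
  JekV (ACGCCATT, off=8): starts [43] → cuts [51]

All cut coordinates (distinct, sorted): [2, 13, 29, 51, 55, 65, 72, 81, 86]

Fragment lengths:
  2→13: 11 bp
  13→29: 16 bp
  29→51: 22 bp
  51→55: 4 bp
  55→65: 10 bp
  65→72: 7 bp
  72→81: 9 bp
  81→86: 5 bp
  86→2 (wrap): 97-86+2 = 13 bp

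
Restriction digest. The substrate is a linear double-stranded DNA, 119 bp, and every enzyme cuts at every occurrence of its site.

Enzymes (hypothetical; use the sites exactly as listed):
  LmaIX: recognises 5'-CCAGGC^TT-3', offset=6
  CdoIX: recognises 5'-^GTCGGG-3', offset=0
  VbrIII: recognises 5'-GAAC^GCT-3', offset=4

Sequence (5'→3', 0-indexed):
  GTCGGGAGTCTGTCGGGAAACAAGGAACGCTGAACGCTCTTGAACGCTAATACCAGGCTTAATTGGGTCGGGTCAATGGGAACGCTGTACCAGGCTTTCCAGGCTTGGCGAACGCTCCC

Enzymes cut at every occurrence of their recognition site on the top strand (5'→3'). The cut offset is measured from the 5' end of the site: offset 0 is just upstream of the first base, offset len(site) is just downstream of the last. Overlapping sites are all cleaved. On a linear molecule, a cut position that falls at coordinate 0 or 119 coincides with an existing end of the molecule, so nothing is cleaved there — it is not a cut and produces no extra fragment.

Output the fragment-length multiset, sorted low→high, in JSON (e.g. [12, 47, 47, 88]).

Site scan:
  LmaIX (CCAGGCTT, off=6): starts [52, 89, 98] → cuts [58, 95, 104]
  CdoIX (GTCGGG, off=0): starts [0, 11, 66] → cuts [11, 66] (position 0 is a terminus of the linear molecule — no cut)
  VbrIII (GAACGCT, off=4): starts [24, 31, 41, 79, 109] → cuts [28, 35, 45, 83, 113]

All cut coordinates (distinct, sorted): [11, 28, 35, 45, 58, 66, 83, 95, 104, 113]

Fragments:
  [0,11): 11 bp
  [11,28): 17 bp
  [28,35): 7 bp
  [35,45): 10 bp
  [45,58): 13 bp
  [58,66): 8 bp
  [66,83): 17 bp
  [83,95): 12 bp
  [95,104): 9 bp
  [104,113): 9 bp
  [113,119): 6 bp

[6,7,8,9,9,10,11,12,13,17,17]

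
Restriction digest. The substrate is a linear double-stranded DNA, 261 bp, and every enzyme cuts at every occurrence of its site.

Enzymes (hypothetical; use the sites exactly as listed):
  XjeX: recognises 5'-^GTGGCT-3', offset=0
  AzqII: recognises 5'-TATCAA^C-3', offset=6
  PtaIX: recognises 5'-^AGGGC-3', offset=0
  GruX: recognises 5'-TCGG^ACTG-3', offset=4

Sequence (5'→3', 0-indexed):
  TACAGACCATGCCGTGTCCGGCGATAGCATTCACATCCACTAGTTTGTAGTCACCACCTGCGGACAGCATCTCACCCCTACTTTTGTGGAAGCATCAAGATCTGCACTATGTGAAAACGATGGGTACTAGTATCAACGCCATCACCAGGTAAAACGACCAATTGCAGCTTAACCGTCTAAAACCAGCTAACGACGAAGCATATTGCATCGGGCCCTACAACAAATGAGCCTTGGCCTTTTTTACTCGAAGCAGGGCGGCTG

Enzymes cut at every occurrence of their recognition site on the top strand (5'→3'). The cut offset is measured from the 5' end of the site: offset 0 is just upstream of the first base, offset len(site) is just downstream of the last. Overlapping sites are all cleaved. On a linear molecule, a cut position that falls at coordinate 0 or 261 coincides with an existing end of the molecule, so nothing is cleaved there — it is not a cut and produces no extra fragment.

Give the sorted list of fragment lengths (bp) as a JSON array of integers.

Per-enzyme occurrences:
  XjeX (GTGGCT, off=0): no sites
  AzqII (TATCAAC, off=6): starts [130] → cuts [136]
  PtaIX (AGGGC, off=0): starts [251] → cuts [251]
  GruX (TCGGACTG, off=4): no sites

Pooled cuts: [136, 251]

Fragments:
  [0,136): 136 bp
  [136,251): 115 bp
  [251,261): 10 bp

[10,115,136]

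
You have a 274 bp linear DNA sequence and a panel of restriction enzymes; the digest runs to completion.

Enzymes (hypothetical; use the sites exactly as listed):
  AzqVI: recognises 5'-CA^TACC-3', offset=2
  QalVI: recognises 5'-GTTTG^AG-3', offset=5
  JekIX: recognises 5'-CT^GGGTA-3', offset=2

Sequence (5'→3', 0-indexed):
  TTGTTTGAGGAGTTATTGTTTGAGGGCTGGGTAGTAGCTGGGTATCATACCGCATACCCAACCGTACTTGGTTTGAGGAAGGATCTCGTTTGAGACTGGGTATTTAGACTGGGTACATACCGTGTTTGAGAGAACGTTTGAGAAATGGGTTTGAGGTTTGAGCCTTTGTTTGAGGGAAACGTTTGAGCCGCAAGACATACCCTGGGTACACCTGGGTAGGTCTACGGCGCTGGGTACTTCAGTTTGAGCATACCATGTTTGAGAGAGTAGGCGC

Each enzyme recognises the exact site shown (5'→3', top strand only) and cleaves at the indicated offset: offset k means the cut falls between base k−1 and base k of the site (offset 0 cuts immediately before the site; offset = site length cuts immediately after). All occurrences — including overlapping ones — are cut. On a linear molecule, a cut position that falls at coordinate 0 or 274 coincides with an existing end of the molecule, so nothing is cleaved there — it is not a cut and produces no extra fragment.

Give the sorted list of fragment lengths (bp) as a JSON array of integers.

[4,5,6,6,7,7,7,7,8,10,11,11,11,12,12,12,13,13,13,13,15,15,17,18,21]

Per-enzyme occurrences:
  AzqVI CATACC/2: at [45, 52, 115, 195, 248] ⇒ [47, 54, 117, 197, 250]
  QalVI GTTTGAG/5: at [2, 17, 70, 87, 123, 135, 148, 155, 167, 180, 241, 256] ⇒ [7, 22, 75, 92, 128, 140, 153, 160, 172, 185, 246, 261]
  JekIX CTGGGTA/2: at [26, 37, 95, 108, 201, 211, 229] ⇒ [28, 39, 97, 110, 203, 213, 231]

All cut coordinates (distinct, sorted): [7, 22, 28, 39, 47, 54, 75, 92, 97, 110, 117, 128, 140, 153, 160, 172, 185, 197, 203, 213, 231, 246, 250, 261]

Fragments:
  [0,7): 7 bp
  [7,22): 15 bp
  [22,28): 6 bp
  [28,39): 11 bp
  [39,47): 8 bp
  [47,54): 7 bp
  [54,75): 21 bp
  [75,92): 17 bp
  [92,97): 5 bp
  [97,110): 13 bp
  [110,117): 7 bp
  [117,128): 11 bp
  [128,140): 12 bp
  [140,153): 13 bp
  [153,160): 7 bp
  [160,172): 12 bp
  [172,185): 13 bp
  [185,197): 12 bp
  [197,203): 6 bp
  [203,213): 10 bp
  [213,231): 18 bp
  [231,246): 15 bp
  [246,250): 4 bp
  [250,261): 11 bp
  [261,274): 13 bp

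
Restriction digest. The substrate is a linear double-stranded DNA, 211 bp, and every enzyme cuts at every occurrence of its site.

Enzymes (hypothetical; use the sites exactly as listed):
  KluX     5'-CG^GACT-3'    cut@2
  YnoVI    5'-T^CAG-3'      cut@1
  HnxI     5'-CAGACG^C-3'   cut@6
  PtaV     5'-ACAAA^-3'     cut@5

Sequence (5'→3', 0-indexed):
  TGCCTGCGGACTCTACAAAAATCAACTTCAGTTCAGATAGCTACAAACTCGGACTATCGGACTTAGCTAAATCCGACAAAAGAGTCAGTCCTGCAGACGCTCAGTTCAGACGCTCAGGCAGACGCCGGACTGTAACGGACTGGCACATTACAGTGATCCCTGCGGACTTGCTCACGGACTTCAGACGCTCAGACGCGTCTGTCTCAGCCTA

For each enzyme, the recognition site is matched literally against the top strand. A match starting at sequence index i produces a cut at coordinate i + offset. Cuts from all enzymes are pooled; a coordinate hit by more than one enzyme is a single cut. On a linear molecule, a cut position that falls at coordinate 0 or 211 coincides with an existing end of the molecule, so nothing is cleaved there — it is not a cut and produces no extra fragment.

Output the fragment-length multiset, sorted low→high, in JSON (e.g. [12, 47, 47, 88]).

Per-enzyme occurrences:
  KluX (CGGACT, off=2): starts [6, 49, 57, 125, 135, 162, 174] → cuts [8, 51, 59, 127, 137, 164, 176]
  YnoVI (TCAG, off=1): starts [27, 32, 84, 100, 105, 113, 180, 188, 203] → cuts [28, 33, 85, 101, 106, 114, 181, 189, 204]
  HnxI (CAGACGC, off=6): starts [93, 106, 118, 181, 189] → cuts [99, 112, 124, 187, 195]
  PtaV (ACAAA, off=5): starts [14, 42, 75] → cuts [19, 47, 80]

Pooled cuts: [8, 19, 28, 33, 47, 51, 59, 80, 85, 99, 101, 106, 112, 114, 124, 127, 137, 164, 176, 181, 187, 189, 195, 204]

Fragments:
  [0,8): 8 bp
  [8,19): 11 bp
  [19,28): 9 bp
  [28,33): 5 bp
  [33,47): 14 bp
  [47,51): 4 bp
  [51,59): 8 bp
  [59,80): 21 bp
  [80,85): 5 bp
  [85,99): 14 bp
  [99,101): 2 bp
  [101,106): 5 bp
  [106,112): 6 bp
  [112,114): 2 bp
  [114,124): 10 bp
  [124,127): 3 bp
  [127,137): 10 bp
  [137,164): 27 bp
  [164,176): 12 bp
  [176,181): 5 bp
  [181,187): 6 bp
  [187,189): 2 bp
  [189,195): 6 bp
  [195,204): 9 bp
  [204,211): 7 bp

[2,2,2,3,4,5,5,5,5,6,6,6,7,8,8,9,9,10,10,11,12,14,14,21,27]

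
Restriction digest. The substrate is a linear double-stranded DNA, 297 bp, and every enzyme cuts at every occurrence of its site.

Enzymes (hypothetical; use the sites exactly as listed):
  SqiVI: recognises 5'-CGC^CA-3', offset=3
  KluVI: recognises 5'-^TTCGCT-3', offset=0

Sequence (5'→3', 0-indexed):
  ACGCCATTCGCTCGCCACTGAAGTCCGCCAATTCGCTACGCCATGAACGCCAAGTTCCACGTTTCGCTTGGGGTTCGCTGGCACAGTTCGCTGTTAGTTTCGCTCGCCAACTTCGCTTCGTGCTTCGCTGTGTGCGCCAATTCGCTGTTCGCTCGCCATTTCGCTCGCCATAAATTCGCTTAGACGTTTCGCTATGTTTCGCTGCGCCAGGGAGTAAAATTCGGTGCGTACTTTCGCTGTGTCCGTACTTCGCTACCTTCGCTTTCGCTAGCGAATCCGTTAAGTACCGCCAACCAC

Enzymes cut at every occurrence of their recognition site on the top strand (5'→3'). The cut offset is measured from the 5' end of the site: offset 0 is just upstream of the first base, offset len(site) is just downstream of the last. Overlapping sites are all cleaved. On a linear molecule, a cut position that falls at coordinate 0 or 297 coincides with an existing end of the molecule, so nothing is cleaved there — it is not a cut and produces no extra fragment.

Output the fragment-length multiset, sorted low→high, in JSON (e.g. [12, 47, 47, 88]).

Per-enzyme occurrences:
  SqiVI CGCCA/3: at [1, 12, 25, 38, 47, 104, 134, 153, 165, 204, 287] ⇒ [4, 15, 28, 41, 50, 107, 137, 156, 168, 207, 290]
  KluVI TTCGCT/0: at [6, 31, 62, 73, 86, 98, 111, 123, 140, 147, 159, 174, 187, 197, 232, 248, 257, 263] ⇒ [6, 31, 62, 73, 86, 98, 111, 123, 140, 147, 159, 174, 187, 197, 232, 248, 257, 263]

All cut coordinates (distinct, sorted): [4, 6, 15, 28, 31, 41, 50, 62, 73, 86, 98, 107, 111, 123, 137, 140, 147, 156, 159, 168, 174, 187, 197, 207, 232, 248, 257, 263, 290]

Fragments:
  [0,4): 4 bp
  [4,6): 2 bp
  [6,15): 9 bp
  [15,28): 13 bp
  [28,31): 3 bp
  [31,41): 10 bp
  [41,50): 9 bp
  [50,62): 12 bp
  [62,73): 11 bp
  [73,86): 13 bp
  [86,98): 12 bp
  [98,107): 9 bp
  [107,111): 4 bp
  [111,123): 12 bp
  [123,137): 14 bp
  [137,140): 3 bp
  [140,147): 7 bp
  [147,156): 9 bp
  [156,159): 3 bp
  [159,168): 9 bp
  [168,174): 6 bp
  [174,187): 13 bp
  [187,197): 10 bp
  [197,207): 10 bp
  [207,232): 25 bp
  [232,248): 16 bp
  [248,257): 9 bp
  [257,263): 6 bp
  [263,290): 27 bp
  [290,297): 7 bp

[2,3,3,3,4,4,6,6,7,7,9,9,9,9,9,9,10,10,10,11,12,12,12,13,13,13,14,16,25,27]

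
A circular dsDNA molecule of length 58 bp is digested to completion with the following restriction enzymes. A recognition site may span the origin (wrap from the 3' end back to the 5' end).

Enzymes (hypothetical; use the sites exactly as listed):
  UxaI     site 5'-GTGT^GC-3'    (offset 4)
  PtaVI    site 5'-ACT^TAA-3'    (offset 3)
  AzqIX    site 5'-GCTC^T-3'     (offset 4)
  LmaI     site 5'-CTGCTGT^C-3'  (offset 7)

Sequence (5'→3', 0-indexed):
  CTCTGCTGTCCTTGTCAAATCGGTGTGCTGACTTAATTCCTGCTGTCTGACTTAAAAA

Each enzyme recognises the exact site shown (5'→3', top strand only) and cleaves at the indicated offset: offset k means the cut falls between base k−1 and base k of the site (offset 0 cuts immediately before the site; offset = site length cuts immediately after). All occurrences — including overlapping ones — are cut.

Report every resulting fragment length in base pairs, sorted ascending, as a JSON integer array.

[6,7,13,15,17]

Scan for sites:
  UxaI GTGTGC/4: at [22] ⇒ [26]
  PtaVI ACTTAA/3: at [30, 49] ⇒ [33, 52]
  AzqIX (GCTCT, off=4): no sites
  LmaI CTGCTGTC/7: at [2, 39] ⇒ [9, 46]

Pooled cuts: [9, 26, 33, 46, 52]

Fragments:
  9→26: 17 bp
  26→33: 7 bp
  33→46: 13 bp
  46→52: 6 bp
  52→9 (wrap): 58-52+9 = 15 bp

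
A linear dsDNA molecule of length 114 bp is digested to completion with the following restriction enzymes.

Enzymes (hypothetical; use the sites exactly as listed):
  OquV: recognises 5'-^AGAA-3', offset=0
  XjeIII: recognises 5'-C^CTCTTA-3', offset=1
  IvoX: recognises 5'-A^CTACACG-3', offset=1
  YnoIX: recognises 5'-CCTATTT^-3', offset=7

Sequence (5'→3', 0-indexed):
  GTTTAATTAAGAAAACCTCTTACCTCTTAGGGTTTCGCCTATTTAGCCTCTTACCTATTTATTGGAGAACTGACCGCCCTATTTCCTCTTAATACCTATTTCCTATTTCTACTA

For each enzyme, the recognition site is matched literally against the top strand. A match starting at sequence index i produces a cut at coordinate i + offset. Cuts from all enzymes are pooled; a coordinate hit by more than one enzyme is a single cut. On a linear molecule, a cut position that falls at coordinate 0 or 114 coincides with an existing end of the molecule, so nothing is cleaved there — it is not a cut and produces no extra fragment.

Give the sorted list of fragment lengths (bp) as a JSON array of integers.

Site scan:
  OquV (AGAA, off=0): starts [9, 65] → cuts [9, 65]
  XjeIII (CCTCTTA, off=1): starts [15, 22, 46, 84] → cuts [16, 23, 47, 85]
  IvoX (ACTACACG, off=1): no sites
  YnoIX (CCTATTT, off=7): starts [37, 53, 77, 94, 101] → cuts [44, 60, 84, 101, 108]

Pooled cuts: [9, 16, 23, 44, 47, 60, 65, 84, 85, 101, 108]

Fragment lengths:
  [0,9): 9 bp
  [9,16): 7 bp
  [16,23): 7 bp
  [23,44): 21 bp
  [44,47): 3 bp
  [47,60): 13 bp
  [60,65): 5 bp
  [65,84): 19 bp
  [84,85): 1 bp
  [85,101): 16 bp
  [101,108): 7 bp
  [108,114): 6 bp

[1,3,5,6,7,7,7,9,13,16,19,21]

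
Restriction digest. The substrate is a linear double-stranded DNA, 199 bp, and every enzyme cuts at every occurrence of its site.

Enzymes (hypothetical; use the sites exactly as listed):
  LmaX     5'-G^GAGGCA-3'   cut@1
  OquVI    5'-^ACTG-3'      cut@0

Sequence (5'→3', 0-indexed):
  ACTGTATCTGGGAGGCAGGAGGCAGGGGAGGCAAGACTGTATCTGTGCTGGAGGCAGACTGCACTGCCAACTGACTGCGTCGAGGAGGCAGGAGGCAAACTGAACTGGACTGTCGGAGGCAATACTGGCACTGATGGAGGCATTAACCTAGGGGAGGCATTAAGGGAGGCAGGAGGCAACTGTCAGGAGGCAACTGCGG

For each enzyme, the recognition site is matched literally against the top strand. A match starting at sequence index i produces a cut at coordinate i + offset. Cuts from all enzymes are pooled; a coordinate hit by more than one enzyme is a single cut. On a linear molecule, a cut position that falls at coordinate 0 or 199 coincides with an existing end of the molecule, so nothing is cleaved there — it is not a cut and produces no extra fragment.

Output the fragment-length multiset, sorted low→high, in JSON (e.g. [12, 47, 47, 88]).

[4,5,5,5,6,6,6,7,7,7,7,7,7,7,7,7,8,8,8,9,11,11,12,15,17]

Per-enzyme occurrences:
  LmaX GGAGGCA/1: at [10, 17, 26, 49, 83, 90, 114, 135, 152, 164, 171, 185] ⇒ [11, 18, 27, 50, 84, 91, 115, 136, 153, 165, 172, 186]
  OquVI ACTG/0: at [0, 35, 57, 62, 69, 73, 98, 103, 108, 123, 129, 178, 192] ⇒ [35, 57, 62, 69, 73, 98, 103, 108, 123, 129, 178, 192] (position 0 is a terminus of the linear molecule — no cut)

Pooled cuts: [11, 18, 27, 35, 50, 57, 62, 69, 73, 84, 91, 98, 103, 108, 115, 123, 129, 136, 153, 165, 172, 178, 186, 192]

Fragment lengths:
  [0,11): 11 bp
  [11,18): 7 bp
  [18,27): 9 bp
  [27,35): 8 bp
  [35,50): 15 bp
  [50,57): 7 bp
  [57,62): 5 bp
  [62,69): 7 bp
  [69,73): 4 bp
  [73,84): 11 bp
  [84,91): 7 bp
  [91,98): 7 bp
  [98,103): 5 bp
  [103,108): 5 bp
  [108,115): 7 bp
  [115,123): 8 bp
  [123,129): 6 bp
  [129,136): 7 bp
  [136,153): 17 bp
  [153,165): 12 bp
  [165,172): 7 bp
  [172,178): 6 bp
  [178,186): 8 bp
  [186,192): 6 bp
  [192,199): 7 bp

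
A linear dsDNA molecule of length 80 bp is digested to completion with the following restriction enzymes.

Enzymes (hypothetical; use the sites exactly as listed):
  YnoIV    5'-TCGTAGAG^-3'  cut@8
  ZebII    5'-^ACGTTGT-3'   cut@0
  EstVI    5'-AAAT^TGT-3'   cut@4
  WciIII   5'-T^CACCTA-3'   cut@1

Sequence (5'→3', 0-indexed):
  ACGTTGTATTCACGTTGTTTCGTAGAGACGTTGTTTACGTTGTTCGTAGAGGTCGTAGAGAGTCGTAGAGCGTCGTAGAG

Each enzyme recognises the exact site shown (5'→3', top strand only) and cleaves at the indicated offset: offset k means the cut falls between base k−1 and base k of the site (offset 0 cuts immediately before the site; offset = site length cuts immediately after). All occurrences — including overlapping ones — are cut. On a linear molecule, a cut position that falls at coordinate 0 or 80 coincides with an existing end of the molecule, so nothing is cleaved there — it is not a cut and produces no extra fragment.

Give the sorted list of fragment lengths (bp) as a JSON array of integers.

[9,9,10,10,11,15,16]

Scan for sites:
  YnoIV TCGTAGAG/8: at [19, 43, 52, 62, 72] ⇒ [27, 51, 60, 70] (position 80 is a terminus of the linear molecule — no cut)
  ZebII ACGTTGT/0: at [0, 11, 27, 36] ⇒ [11, 27, 36] (position 0 is a terminus of the linear molecule — no cut)
  EstVI (AAATTGT, off=4): no sites
  WciIII (TCACCTA, off=1): no sites

Pooled cuts: [11, 27, 36, 51, 60, 70]

Fragment lengths:
  [0,11): 11 bp
  [11,27): 16 bp
  [27,36): 9 bp
  [36,51): 15 bp
  [51,60): 9 bp
  [60,70): 10 bp
  [70,80): 10 bp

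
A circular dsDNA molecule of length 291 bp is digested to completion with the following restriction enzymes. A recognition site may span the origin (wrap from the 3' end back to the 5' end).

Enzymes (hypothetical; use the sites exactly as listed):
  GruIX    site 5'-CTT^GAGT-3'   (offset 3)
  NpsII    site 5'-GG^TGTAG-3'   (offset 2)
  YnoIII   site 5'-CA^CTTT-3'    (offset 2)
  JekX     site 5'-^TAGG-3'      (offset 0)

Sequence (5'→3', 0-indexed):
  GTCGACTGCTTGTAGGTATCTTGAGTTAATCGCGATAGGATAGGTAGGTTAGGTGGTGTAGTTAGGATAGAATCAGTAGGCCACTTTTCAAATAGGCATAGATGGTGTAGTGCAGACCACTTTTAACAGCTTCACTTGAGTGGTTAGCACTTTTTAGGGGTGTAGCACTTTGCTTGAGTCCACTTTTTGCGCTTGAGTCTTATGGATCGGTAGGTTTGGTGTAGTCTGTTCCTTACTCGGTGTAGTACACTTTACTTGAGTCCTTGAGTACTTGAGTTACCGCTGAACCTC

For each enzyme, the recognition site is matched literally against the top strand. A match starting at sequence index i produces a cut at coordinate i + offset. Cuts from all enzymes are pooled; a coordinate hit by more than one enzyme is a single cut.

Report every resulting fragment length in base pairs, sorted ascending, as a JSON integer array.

Scan for sites:
  GruIX CTTGAGT/3: at [19, 134, 172, 191, 254, 262, 270] ⇒ [22, 137, 175, 194, 257, 265, 273]
  NpsII GGTGTAG/2: at [54, 103, 158, 217, 238] ⇒ [56, 105, 160, 219, 240]
  YnoIII CACTTT/2: at [81, 117, 147, 165, 180, 247] ⇒ [83, 119, 149, 167, 182, 249]
  JekX TAGG/0: at [12, 35, 40, 44, 49, 62, 76, 92, 154, 210] ⇒ [12, 35, 40, 44, 49, 62, 76, 92, 154, 210]

All cut coordinates (distinct, sorted): [12, 22, 35, 40, 44, 49, 56, 62, 76, 83, 92, 105, 119, 137, 149, 154, 160, 167, 175, 182, 194, 210, 219, 240, 249, 257, 265, 273]

Fragment lengths:
  12→22: 10 bp
  22→35: 13 bp
  35→40: 5 bp
  40→44: 4 bp
  44→49: 5 bp
  49→56: 7 bp
  56→62: 6 bp
  62→76: 14 bp
  76→83: 7 bp
  83→92: 9 bp
  92→105: 13 bp
  105→119: 14 bp
  119→137: 18 bp
  137→149: 12 bp
  149→154: 5 bp
  154→160: 6 bp
  160→167: 7 bp
  167→175: 8 bp
  175→182: 7 bp
  182→194: 12 bp
  194→210: 16 bp
  210→219: 9 bp
  219→240: 21 bp
  240→249: 9 bp
  249→257: 8 bp
  257→265: 8 bp
  265→273: 8 bp
  273→12 (wrap): 291-273+12 = 30 bp

[4,5,5,5,6,6,7,7,7,7,8,8,8,8,9,9,9,10,12,12,13,13,14,14,16,18,21,30]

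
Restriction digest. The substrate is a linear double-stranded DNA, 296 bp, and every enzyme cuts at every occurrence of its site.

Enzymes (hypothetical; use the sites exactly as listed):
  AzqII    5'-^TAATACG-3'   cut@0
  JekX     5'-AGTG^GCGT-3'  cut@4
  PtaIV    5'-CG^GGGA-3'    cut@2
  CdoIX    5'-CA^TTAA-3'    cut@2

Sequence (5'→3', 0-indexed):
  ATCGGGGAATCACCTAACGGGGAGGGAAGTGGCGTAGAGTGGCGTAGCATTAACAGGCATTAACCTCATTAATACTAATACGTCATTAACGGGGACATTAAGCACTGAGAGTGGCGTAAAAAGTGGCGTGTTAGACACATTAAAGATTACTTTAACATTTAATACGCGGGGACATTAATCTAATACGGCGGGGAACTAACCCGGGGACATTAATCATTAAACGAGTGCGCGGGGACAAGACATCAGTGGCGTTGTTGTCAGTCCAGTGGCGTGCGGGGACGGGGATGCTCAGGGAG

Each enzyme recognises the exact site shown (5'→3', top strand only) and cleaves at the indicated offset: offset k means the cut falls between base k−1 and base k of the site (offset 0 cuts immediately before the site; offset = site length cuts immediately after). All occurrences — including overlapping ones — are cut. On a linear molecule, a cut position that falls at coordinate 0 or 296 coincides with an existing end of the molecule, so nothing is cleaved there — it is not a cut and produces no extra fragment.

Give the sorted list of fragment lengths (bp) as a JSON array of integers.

Scan for sites:
  AzqII TAATACG/0: at [75, 159, 180] ⇒ [75, 159, 180]
  JekX AGTGGCGT/4: at [27, 37, 109, 121, 244, 264] ⇒ [31, 41, 113, 125, 248, 268]
  PtaIV CGGGGA/2: at [2, 17, 89, 166, 188, 201, 229, 273, 279] ⇒ [4, 19, 91, 168, 190, 203, 231, 275, 281]
  CdoIX CATTAA/2: at [47, 57, 66, 83, 95, 137, 172, 207, 214] ⇒ [49, 59, 68, 85, 97, 139, 174, 209, 216]

Pooled cuts: [4, 19, 31, 41, 49, 59, 68, 75, 85, 91, 97, 113, 125, 139, 159, 168, 174, 180, 190, 203, 209, 216, 231, 248, 268, 275, 281]

Fragment lengths:
  [0,4): 4 bp
  [4,19): 15 bp
  [19,31): 12 bp
  [31,41): 10 bp
  [41,49): 8 bp
  [49,59): 10 bp
  [59,68): 9 bp
  [68,75): 7 bp
  [75,85): 10 bp
  [85,91): 6 bp
  [91,97): 6 bp
  [97,113): 16 bp
  [113,125): 12 bp
  [125,139): 14 bp
  [139,159): 20 bp
  [159,168): 9 bp
  [168,174): 6 bp
  [174,180): 6 bp
  [180,190): 10 bp
  [190,203): 13 bp
  [203,209): 6 bp
  [209,216): 7 bp
  [216,231): 15 bp
  [231,248): 17 bp
  [248,268): 20 bp
  [268,275): 7 bp
  [275,281): 6 bp
  [281,296): 15 bp

[4,6,6,6,6,6,6,7,7,7,8,9,9,10,10,10,10,12,12,13,14,15,15,15,16,17,20,20]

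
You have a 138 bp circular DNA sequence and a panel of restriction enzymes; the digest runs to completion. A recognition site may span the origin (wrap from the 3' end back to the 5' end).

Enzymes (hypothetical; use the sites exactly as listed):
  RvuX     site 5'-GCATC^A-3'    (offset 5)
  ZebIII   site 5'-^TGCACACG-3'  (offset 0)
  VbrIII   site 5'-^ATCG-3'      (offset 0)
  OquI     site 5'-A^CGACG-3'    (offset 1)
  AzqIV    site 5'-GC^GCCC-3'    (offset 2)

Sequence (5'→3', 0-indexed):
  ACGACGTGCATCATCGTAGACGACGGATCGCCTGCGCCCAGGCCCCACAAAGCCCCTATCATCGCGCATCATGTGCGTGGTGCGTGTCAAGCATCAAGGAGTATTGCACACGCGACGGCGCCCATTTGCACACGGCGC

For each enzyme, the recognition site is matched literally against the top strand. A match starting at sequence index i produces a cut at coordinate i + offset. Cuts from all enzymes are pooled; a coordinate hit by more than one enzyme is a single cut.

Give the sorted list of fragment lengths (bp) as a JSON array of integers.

[6,7,8,9,9,10,11,13,15,25,25]

Site scan:
  RvuX (GCATCA, off=5): starts [7, 65, 90] → cuts [12, 70, 95]
  ZebIII (TGCACACG, off=0): starts [104, 126] → cuts [104, 126]
  VbrIII (ATCG, off=0): starts [12, 26, 60] → cuts [12, 26, 60]
  OquI (ACGACG, off=1): starts [0, 19] → cuts [1, 20]
  AzqIV (GCGCCC, off=2): starts [33, 117] → cuts [35, 119]

All cut coordinates (distinct, sorted): [1, 12, 20, 26, 35, 60, 70, 95, 104, 119, 126]

Fragment lengths:
  1→12: 11 bp
  12→20: 8 bp
  20→26: 6 bp
  26→35: 9 bp
  35→60: 25 bp
  60→70: 10 bp
  70→95: 25 bp
  95→104: 9 bp
  104→119: 15 bp
  119→126: 7 bp
  126→1 (wrap): 138-126+1 = 13 bp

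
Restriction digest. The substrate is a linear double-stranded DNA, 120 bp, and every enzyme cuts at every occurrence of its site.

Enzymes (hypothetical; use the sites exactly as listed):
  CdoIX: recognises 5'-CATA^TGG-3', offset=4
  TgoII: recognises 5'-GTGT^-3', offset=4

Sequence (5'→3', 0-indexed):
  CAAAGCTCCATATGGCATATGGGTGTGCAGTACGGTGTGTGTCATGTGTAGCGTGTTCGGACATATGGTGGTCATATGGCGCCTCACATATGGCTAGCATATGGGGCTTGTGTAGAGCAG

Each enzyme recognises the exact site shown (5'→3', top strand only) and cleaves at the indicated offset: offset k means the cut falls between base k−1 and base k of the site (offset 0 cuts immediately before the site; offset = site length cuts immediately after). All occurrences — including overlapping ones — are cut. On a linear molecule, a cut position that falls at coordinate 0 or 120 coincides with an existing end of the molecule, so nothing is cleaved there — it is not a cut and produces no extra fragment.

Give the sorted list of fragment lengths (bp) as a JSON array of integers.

Per-enzyme occurrences:
  CdoIX CATATGG/4: at [8, 15, 61, 72, 86, 97] ⇒ [12, 19, 65, 76, 90, 101]
  TgoII GTGT/4: at [22, 34, 36, 38, 45, 52, 109] ⇒ [26, 38, 40, 42, 49, 56, 113]

All cut coordinates (distinct, sorted): [12, 19, 26, 38, 40, 42, 49, 56, 65, 76, 90, 101, 113]

Fragments:
  [0,12): 12 bp
  [12,19): 7 bp
  [19,26): 7 bp
  [26,38): 12 bp
  [38,40): 2 bp
  [40,42): 2 bp
  [42,49): 7 bp
  [49,56): 7 bp
  [56,65): 9 bp
  [65,76): 11 bp
  [76,90): 14 bp
  [90,101): 11 bp
  [101,113): 12 bp
  [113,120): 7 bp

[2,2,7,7,7,7,7,9,11,11,12,12,12,14]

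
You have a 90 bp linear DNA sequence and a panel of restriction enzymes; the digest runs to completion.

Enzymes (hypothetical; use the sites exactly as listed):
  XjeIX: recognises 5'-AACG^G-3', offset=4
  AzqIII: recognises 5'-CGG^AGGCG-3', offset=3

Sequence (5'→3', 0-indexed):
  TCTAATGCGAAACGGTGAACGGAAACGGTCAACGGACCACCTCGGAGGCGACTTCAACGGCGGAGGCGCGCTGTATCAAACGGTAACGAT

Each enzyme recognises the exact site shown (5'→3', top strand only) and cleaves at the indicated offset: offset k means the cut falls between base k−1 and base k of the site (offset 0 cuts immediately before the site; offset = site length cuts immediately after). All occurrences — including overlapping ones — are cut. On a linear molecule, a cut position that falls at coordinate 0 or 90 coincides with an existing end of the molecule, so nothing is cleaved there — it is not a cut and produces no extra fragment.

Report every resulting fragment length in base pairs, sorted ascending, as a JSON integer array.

[4,6,7,7,8,11,14,14,19]

Scan for sites:
  XjeIX (AACGG, off=4): starts [10, 17, 23, 30, 55, 78] → cuts [14, 21, 27, 34, 59, 82]
  AzqIII (CGGAGGCG, off=3): starts [42, 60] → cuts [45, 63]

Pooled cuts: [14, 21, 27, 34, 45, 59, 63, 82]

Fragment lengths:
  [0,14): 14 bp
  [14,21): 7 bp
  [21,27): 6 bp
  [27,34): 7 bp
  [34,45): 11 bp
  [45,59): 14 bp
  [59,63): 4 bp
  [63,82): 19 bp
  [82,90): 8 bp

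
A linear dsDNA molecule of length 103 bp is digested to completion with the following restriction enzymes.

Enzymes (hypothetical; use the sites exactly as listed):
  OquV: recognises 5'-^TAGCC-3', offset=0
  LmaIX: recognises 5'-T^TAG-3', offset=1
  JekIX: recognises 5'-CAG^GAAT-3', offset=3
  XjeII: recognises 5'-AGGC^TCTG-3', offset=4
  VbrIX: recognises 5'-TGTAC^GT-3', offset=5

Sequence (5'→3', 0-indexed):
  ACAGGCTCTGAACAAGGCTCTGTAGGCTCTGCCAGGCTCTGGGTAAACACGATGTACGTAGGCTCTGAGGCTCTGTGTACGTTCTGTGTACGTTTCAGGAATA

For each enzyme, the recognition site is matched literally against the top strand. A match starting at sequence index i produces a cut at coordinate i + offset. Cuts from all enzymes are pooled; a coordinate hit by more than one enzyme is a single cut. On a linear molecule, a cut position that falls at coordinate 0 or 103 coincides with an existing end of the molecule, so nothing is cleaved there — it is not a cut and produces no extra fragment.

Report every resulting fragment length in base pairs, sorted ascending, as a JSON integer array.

Scan for sites:
  OquV (TAGCC, off=0): no sites
  LmaIX (TTAG, off=1): no sites
  JekIX (CAGGAAT, off=3): starts [95] → cuts [98]
  XjeII (AGGCTCTG, off=4): starts [2, 14, 23, 33, 59, 67] → cuts [6, 18, 27, 37, 63, 71]
  VbrIX (TGTACGT, off=5): starts [52, 75, 86] → cuts [57, 80, 91]

All cut coordinates (distinct, sorted): [6, 18, 27, 37, 57, 63, 71, 80, 91, 98]

Fragments:
  [0,6): 6 bp
  [6,18): 12 bp
  [18,27): 9 bp
  [27,37): 10 bp
  [37,57): 20 bp
  [57,63): 6 bp
  [63,71): 8 bp
  [71,80): 9 bp
  [80,91): 11 bp
  [91,98): 7 bp
  [98,103): 5 bp

[5,6,6,7,8,9,9,10,11,12,20]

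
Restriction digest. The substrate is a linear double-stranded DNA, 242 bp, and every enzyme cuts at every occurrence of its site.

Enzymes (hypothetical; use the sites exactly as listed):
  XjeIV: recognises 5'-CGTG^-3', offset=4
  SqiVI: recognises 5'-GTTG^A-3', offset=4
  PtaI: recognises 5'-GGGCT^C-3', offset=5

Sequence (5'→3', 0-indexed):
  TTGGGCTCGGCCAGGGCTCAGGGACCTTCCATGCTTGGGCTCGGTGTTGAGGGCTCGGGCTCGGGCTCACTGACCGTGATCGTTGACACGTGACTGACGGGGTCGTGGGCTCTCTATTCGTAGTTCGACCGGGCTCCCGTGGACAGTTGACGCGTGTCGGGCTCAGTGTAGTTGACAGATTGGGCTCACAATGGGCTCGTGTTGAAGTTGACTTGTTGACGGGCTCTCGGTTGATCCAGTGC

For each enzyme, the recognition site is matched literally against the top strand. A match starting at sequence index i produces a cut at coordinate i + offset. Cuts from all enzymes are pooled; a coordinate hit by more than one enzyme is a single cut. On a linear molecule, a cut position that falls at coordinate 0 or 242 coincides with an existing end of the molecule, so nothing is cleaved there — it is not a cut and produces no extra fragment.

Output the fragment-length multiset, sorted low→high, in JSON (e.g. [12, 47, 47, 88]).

[3,4,4,6,6,6,6,6,7,7,7,7,7,7,8,8,8,8,9,11,11,11,11,12,15,23,24]

Per-enzyme occurrences:
  XjeIV CGTG/4: at [74, 88, 103, 137, 152, 197] ⇒ [78, 92, 107, 141, 156, 201]
  SqiVI GTTGA/4: at [45, 81, 145, 170, 200, 206, 214, 229] ⇒ [49, 85, 149, 174, 204, 210, 218, 233]
  PtaI GGGCTC/5: at [2, 13, 36, 50, 56, 62, 106, 130, 158, 181, 192, 220] ⇒ [7, 18, 41, 55, 61, 67, 111, 135, 163, 186, 197, 225]

Pooled cuts: [7, 18, 41, 49, 55, 61, 67, 78, 85, 92, 107, 111, 135, 141, 149, 156, 163, 174, 186, 197, 201, 204, 210, 218, 225, 233]

Fragments:
  [0,7): 7 bp
  [7,18): 11 bp
  [18,41): 23 bp
  [41,49): 8 bp
  [49,55): 6 bp
  [55,61): 6 bp
  [61,67): 6 bp
  [67,78): 11 bp
  [78,85): 7 bp
  [85,92): 7 bp
  [92,107): 15 bp
  [107,111): 4 bp
  [111,135): 24 bp
  [135,141): 6 bp
  [141,149): 8 bp
  [149,156): 7 bp
  [156,163): 7 bp
  [163,174): 11 bp
  [174,186): 12 bp
  [186,197): 11 bp
  [197,201): 4 bp
  [201,204): 3 bp
  [204,210): 6 bp
  [210,218): 8 bp
  [218,225): 7 bp
  [225,233): 8 bp
  [233,242): 9 bp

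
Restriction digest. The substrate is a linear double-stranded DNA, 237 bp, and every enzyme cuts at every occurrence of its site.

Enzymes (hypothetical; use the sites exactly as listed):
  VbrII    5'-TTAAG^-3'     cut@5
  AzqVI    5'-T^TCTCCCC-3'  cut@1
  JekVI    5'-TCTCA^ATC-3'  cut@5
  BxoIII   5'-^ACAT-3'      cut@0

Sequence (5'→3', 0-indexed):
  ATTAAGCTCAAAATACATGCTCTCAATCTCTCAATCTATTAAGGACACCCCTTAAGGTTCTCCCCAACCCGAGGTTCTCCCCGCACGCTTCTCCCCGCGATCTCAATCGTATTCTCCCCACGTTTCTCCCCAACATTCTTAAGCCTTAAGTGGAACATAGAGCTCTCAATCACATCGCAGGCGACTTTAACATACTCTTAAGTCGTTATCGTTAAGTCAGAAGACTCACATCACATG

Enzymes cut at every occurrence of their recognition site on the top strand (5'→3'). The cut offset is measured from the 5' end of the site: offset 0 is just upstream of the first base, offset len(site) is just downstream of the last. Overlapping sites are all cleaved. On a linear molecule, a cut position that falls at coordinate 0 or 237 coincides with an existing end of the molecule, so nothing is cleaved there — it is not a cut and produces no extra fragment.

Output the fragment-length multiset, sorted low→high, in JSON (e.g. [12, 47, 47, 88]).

Site scan:
  VbrII TTAAG/5: at [1, 38, 51, 138, 145, 197, 211] ⇒ [6, 43, 56, 143, 150, 202, 216]
  AzqVI TTCTCCCC/1: at [57, 74, 88, 111, 123] ⇒ [58, 75, 89, 112, 124]
  JekVI TCTCAATC/5: at [20, 28, 100, 163] ⇒ [25, 33, 105, 168]
  BxoIII ACAT/0: at [14, 132, 154, 171, 189, 227, 232] ⇒ [14, 132, 154, 171, 189, 227, 232]

Pooled cuts: [6, 14, 25, 33, 43, 56, 58, 75, 89, 105, 112, 124, 132, 143, 150, 154, 168, 171, 189, 202, 216, 227, 232]

Fragment lengths:
  [0,6): 6 bp
  [6,14): 8 bp
  [14,25): 11 bp
  [25,33): 8 bp
  [33,43): 10 bp
  [43,56): 13 bp
  [56,58): 2 bp
  [58,75): 17 bp
  [75,89): 14 bp
  [89,105): 16 bp
  [105,112): 7 bp
  [112,124): 12 bp
  [124,132): 8 bp
  [132,143): 11 bp
  [143,150): 7 bp
  [150,154): 4 bp
  [154,168): 14 bp
  [168,171): 3 bp
  [171,189): 18 bp
  [189,202): 13 bp
  [202,216): 14 bp
  [216,227): 11 bp
  [227,232): 5 bp
  [232,237): 5 bp

[2,3,4,5,5,6,7,7,8,8,8,10,11,11,11,12,13,13,14,14,14,16,17,18]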